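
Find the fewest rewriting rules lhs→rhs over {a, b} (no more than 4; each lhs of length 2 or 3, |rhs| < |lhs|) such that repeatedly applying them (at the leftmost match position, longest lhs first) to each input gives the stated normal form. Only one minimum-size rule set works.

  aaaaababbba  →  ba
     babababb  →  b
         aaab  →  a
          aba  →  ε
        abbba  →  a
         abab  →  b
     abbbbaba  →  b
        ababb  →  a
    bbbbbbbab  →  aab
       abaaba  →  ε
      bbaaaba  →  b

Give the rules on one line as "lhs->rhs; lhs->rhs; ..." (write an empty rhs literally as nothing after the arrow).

aaa->b; aba->; bb->a

  | aaaaababbba => baababbba => babbba => baaba => ba
  | babababb => bbabb => aabb => aaa => b
  | aaab => bb => a
  | aba => ε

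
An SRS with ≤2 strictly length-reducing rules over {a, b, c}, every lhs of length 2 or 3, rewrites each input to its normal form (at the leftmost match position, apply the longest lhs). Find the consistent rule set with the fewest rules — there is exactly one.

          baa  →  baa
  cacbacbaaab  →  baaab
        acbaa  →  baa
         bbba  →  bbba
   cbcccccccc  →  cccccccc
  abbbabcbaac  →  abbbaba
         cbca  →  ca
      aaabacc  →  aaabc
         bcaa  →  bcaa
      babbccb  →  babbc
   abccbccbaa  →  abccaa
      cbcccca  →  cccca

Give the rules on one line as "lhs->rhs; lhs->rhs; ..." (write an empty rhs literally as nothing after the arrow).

ac->; cb->

  | baa
  | cacbacbaaab => cbacbaaab => acbaaab => baaab
  | acbaa => baa
  | bbba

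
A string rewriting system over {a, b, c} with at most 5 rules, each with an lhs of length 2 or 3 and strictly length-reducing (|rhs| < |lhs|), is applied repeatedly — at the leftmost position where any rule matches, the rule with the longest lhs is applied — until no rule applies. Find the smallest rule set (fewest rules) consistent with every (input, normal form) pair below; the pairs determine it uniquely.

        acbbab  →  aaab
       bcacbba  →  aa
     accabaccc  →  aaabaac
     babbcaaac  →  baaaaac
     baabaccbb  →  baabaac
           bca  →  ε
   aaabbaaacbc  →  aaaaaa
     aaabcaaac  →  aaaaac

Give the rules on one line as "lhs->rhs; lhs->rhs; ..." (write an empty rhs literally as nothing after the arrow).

bb->c; bc->c; ca->; cc->a

  | acbbab => accab => aaab
  | bcacbba => cacbba => cbba => cca => aa
  | accabaccc => aaabaccc => aaabaac
  | babbcaaac => baccaaac => baaaaac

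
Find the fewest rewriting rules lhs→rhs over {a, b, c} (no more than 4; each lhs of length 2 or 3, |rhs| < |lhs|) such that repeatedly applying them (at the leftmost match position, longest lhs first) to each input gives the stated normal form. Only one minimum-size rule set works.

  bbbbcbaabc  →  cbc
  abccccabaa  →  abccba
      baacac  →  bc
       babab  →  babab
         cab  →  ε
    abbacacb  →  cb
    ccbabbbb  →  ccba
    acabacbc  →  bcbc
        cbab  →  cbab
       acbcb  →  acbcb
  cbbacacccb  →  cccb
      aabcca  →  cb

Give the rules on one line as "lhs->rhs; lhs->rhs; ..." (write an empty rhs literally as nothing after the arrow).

  | bbbbcbaabc => bbcbaabc => cbaabc => cbbbc => cbc
  | abccccabaa => abcccbbaa => abcccaa => abccba
  | baacac => bbcac => cac => bc
  | babab

aa->b; bb->; ca->b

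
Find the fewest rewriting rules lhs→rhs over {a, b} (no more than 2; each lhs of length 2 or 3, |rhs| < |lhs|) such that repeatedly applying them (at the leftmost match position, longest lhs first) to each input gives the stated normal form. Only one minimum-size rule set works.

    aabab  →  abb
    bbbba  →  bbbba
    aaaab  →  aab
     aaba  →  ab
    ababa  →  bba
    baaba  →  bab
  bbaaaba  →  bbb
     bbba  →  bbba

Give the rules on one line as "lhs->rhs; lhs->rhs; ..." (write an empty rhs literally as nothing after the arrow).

aaa->a; aba->b

  | aabab => abb
  | bbbba
  | aaaab => aab
  | aaba => ab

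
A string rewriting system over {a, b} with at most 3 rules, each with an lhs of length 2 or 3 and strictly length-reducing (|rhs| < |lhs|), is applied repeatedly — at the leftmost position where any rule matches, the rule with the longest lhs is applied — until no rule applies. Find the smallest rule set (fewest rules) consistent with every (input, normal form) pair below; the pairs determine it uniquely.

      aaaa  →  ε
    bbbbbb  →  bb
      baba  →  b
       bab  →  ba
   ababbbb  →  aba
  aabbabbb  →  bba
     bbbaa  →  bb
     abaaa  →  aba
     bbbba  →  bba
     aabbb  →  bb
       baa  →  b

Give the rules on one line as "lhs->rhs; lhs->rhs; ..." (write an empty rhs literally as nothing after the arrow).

aa->; bab->ba; bbb->bb

  | aaaa => aa => ε
  | bbbbbb => bbbbb => bbbb => bbb => bb
  | baba => baa => b
  | bab => ba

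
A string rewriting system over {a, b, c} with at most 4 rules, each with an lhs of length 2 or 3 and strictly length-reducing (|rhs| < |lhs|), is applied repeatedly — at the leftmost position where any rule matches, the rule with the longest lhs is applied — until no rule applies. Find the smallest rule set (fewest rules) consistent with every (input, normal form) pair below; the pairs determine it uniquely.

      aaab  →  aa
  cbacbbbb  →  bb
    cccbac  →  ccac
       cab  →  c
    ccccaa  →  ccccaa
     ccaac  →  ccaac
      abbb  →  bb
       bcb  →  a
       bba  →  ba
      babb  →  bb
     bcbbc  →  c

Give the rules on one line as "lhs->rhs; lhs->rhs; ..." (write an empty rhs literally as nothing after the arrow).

ab->; bba->ba; bcb->a; cb->

  | aaab => aa
  | cbacbbbb => acbbbb => abbb => bb
  | cccbac => ccac
  | cab => c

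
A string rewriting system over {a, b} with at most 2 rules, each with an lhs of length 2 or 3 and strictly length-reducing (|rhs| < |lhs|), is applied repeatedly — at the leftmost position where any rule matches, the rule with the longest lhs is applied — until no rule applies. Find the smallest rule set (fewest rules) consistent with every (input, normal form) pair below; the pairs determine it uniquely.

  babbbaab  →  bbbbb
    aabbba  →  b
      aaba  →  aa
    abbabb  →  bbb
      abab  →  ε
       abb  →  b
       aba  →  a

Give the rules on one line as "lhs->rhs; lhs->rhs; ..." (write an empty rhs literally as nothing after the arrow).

  | babbbaab => bbbbaab => bbbbab => bbbbb
  | aabbba => abba => ba => b
  | aaba => aa
  | abbabb => babb => bbb

ab->; ba->b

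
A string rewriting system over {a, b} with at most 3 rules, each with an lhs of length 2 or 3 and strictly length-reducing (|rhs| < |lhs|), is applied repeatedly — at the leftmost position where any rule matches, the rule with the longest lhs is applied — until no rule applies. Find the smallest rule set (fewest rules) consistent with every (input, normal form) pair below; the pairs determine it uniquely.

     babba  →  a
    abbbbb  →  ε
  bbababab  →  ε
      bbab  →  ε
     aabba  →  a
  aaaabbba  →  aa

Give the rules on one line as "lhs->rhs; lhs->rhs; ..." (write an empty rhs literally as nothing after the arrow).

  | babba => bba => a
  | abbbbb => bbbb => bb => ε
  | bbababab => ababab => abab => ab => ε
  | bbab => ab => ε

ab->; bb->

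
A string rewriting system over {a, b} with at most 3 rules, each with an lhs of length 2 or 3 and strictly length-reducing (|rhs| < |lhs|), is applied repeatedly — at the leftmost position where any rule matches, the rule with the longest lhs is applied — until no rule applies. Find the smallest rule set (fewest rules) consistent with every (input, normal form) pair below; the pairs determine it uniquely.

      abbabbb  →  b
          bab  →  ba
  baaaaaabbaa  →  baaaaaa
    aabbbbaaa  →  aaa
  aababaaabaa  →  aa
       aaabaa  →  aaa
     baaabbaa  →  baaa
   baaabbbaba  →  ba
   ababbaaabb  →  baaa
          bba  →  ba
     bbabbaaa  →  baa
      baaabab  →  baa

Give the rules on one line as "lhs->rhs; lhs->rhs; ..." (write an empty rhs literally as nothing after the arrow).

  | abbabbb => ababbb => bbb => bb => b
  | bab => ba
  | baaaaaabbaa => baaaaaabaa => baaaaaa
  | aabbbbaaa => aabbbaaa => aabbaaa => aabaaa => aaa

ab->a; aba->; bb->b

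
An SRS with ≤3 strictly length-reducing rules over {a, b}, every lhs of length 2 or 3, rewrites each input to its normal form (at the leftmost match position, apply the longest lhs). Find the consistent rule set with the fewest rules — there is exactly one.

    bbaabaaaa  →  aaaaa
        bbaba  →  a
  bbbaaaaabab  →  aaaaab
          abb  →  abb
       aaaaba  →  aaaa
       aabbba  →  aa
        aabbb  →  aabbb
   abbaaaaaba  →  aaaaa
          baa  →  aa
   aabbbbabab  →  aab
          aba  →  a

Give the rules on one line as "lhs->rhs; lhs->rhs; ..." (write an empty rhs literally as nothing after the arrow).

aba->a; ba->a

  | bbaabaaaa => baabaaaa => aabaaaa => aaaaa
  | bbaba => baba => aba => a
  | bbbaaaaabab => bbaaaaabab => baaaaabab => aaaaabab => aaaaab
  | abb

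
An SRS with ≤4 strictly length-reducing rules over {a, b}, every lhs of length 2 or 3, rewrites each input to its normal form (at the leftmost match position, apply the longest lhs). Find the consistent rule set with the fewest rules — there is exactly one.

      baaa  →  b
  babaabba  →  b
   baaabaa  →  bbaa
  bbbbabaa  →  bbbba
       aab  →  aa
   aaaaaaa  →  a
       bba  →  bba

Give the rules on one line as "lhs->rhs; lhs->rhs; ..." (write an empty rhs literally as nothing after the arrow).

aaa->; ab->a; aba->

  | baaa => b
  | babaabba => babba => baba => b
  | baaabaa => bbaa
  | bbbbabaa => bbbba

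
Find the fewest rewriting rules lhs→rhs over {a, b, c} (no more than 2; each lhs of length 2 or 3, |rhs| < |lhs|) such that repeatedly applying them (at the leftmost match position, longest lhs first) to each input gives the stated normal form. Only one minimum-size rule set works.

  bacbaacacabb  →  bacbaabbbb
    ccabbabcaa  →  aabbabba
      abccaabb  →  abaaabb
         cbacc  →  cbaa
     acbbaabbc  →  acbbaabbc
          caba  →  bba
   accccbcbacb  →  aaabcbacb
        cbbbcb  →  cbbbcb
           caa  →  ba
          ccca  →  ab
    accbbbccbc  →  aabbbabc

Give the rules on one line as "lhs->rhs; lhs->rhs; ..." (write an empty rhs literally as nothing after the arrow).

ca->b; cc->a

  | bacbaacacabb => bacbaabcabb => bacbaabbbb
  | ccabbabcaa => aabbabcaa => aabbabba
  | abccaabb => abaaabb
  | cbacc => cbaa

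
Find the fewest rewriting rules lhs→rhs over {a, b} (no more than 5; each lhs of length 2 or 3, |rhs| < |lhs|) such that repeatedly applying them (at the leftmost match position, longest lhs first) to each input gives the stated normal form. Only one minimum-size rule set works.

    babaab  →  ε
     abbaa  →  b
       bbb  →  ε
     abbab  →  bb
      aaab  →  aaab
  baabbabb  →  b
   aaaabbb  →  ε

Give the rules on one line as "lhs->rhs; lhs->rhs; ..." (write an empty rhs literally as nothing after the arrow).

aba->bb; abb->ba; ba->b; bbb->

  | babaab => bbaab => bbab => bbb => ε
  | abbaa => baaa => baa => ba => b
  | bbb => ε
  | abbab => baab => bab => bb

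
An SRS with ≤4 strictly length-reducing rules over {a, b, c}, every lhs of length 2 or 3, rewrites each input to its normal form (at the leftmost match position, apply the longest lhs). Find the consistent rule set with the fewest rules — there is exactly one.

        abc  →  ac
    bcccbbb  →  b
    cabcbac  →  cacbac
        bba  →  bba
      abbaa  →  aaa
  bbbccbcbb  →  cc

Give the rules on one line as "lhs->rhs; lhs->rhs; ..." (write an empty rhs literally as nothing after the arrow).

ab->a; bbb->; bc->b

  | abc => ac
  | bcccbbb => bccbbb => bcbbb => bbbb => b
  | cabcbac => cacbac
  | bba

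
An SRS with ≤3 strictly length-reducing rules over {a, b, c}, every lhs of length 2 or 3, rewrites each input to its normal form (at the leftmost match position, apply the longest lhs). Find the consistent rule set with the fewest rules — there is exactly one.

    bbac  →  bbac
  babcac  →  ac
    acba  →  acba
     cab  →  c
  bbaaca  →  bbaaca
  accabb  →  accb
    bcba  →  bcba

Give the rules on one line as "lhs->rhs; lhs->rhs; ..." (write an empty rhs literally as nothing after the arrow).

ab->; bca->a

  | bbac
  | babcac => bcac => ac
  | acba
  | cab => c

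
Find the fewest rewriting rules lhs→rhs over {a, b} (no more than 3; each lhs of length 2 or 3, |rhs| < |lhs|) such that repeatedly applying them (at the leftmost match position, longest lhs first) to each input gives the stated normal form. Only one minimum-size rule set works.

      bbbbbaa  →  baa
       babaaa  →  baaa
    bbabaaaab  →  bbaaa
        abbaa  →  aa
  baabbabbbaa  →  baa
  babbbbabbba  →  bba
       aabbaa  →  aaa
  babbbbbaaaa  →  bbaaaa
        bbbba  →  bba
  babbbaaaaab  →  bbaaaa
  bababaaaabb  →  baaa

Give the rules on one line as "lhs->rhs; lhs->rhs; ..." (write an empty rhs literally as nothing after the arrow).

  | bbbbbaa => bbbaa => baa
  | babaaa => baaa
  | bbabaaaab => bbaaaab => bbaaa
  | abbaa => aa

ab->; abb->; bbb->b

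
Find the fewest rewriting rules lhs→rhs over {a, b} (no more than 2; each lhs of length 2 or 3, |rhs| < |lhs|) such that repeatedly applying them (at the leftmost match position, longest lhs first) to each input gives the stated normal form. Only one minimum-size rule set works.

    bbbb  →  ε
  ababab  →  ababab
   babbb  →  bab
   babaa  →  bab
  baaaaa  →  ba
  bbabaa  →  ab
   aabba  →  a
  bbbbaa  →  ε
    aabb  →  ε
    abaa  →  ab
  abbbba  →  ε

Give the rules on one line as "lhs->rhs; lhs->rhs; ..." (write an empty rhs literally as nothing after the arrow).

aa->; bb->

  | bbbb => bb => ε
  | ababab
  | babbb => bab
  | babaa => bab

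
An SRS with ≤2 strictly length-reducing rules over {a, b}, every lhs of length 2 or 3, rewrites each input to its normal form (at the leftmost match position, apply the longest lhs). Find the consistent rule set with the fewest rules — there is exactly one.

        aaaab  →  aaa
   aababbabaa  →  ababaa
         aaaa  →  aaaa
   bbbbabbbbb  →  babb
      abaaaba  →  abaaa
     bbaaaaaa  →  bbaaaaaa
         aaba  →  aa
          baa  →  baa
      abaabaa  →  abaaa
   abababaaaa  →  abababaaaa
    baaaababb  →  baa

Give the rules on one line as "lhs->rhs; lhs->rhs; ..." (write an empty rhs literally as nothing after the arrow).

  | aaaab => aaa
  | aababbabaa => aabbabaa => ababaa
  | aaaa
  | bbbbabbbbb => babbbbb => babb

aab->a; bbb->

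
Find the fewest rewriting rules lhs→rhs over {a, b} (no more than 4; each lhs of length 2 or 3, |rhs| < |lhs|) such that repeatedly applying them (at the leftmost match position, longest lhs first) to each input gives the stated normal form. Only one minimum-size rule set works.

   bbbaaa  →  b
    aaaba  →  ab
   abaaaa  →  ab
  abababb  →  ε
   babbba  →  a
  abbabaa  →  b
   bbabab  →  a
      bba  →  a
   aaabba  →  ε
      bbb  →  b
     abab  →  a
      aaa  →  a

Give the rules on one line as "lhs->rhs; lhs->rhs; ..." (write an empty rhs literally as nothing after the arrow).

  | bbbaaa => baaa => baa => ba => b
  | aaaba => aba => ab
  | abaaaa => abaaa => abaa => aba => ab
  | abababb => abbabb => aabb => bb => ε

aa->; ba->b; bb->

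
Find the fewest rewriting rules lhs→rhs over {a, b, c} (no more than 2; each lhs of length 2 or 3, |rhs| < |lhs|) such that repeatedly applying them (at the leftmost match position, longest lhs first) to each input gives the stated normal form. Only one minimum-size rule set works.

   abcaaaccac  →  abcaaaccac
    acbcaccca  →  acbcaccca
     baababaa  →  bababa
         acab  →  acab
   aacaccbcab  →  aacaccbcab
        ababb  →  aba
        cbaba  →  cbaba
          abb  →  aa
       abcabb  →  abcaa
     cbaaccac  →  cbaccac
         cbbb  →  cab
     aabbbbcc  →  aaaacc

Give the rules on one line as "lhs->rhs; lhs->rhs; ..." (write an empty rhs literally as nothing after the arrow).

baa->ba; bb->a

  | abcaaaccac
  | acbcaccca
  | baababaa => bababaa => bababa
  | acab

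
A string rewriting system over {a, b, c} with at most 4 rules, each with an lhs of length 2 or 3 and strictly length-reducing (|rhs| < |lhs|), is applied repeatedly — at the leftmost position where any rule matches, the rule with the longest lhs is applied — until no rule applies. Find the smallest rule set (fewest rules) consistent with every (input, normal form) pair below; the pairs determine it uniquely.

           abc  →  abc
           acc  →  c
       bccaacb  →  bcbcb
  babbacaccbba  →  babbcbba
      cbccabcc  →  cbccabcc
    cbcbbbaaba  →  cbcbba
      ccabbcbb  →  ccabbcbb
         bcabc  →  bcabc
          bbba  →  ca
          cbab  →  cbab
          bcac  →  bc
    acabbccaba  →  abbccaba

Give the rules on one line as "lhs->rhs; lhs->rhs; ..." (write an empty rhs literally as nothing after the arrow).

ac->; bbb->c; caa->b

  | abc
  | acc => c
  | bccaacb => bcbcb
  | babbacaccbba => babbaccbba => babbcbba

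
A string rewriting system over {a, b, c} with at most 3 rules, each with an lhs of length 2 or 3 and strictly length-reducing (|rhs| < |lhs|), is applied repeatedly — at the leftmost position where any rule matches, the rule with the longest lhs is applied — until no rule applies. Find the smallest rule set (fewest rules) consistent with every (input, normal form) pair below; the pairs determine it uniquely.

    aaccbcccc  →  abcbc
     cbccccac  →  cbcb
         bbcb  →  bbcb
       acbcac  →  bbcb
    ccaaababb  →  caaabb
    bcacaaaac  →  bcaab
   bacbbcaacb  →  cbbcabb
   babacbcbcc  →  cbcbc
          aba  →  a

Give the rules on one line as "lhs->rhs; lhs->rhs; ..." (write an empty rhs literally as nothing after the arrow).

ac->b; ba->; cc->c

  | aaccbcccc => abcbcccc => abcbccc => abcbcc => abcbc
  | cbccccac => cbcccac => cbccac => cbcac => cbcb
  | bbcb
  | acbcac => bbcac => bbcb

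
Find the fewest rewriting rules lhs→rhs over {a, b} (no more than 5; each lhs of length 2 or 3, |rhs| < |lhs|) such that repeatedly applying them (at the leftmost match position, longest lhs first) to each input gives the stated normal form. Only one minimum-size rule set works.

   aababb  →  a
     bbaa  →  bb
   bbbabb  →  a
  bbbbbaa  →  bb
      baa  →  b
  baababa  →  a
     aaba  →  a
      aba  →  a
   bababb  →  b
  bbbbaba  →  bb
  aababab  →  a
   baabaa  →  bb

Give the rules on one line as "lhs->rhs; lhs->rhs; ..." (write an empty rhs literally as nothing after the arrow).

  | aababb => ababb => aabb => abb => ab => a
  | bbaa => bba => bb
  | bbbabb => abb => ab => a
  | bbbbbaa => bbaa => bba => bb

aa->a; ab->a; ba->b; bbb->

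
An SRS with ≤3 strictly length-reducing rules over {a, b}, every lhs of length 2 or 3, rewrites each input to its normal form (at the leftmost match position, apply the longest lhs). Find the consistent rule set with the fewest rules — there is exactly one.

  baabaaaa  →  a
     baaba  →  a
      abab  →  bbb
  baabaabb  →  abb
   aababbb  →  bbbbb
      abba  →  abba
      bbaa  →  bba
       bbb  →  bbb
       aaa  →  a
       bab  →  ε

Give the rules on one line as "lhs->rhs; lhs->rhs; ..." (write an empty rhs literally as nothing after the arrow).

aa->a; aba->bb; bab->

  | baabaaaa => babaaaa => aaaa => aaa => aa => a
  | baaba => baba => a
  | abab => bbb
  | baabaabb => babaabb => aabb => abb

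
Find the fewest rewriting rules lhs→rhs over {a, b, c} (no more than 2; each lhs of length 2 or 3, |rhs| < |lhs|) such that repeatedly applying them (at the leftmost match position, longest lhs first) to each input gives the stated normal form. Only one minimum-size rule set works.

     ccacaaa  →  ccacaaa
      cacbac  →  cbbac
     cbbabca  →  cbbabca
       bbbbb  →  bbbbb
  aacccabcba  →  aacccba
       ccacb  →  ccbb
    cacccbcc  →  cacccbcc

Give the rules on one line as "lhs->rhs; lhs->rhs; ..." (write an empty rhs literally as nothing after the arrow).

acb->bb; cab->

  | ccacaaa
  | cacbac => cbbac
  | cbbabca
  | bbbbb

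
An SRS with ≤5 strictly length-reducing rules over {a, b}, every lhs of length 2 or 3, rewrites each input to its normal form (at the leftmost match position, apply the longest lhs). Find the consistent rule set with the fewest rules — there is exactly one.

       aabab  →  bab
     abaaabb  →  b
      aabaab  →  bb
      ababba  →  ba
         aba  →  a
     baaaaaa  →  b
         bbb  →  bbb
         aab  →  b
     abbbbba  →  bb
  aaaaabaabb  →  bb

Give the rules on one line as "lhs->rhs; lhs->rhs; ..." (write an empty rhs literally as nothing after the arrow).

  | aabab => bab
  | abaaabb => aaabb => abb => b
  | aabaab => baab => bb
  | ababba => abba => ba

aa->; aba->a; abb->b; bba->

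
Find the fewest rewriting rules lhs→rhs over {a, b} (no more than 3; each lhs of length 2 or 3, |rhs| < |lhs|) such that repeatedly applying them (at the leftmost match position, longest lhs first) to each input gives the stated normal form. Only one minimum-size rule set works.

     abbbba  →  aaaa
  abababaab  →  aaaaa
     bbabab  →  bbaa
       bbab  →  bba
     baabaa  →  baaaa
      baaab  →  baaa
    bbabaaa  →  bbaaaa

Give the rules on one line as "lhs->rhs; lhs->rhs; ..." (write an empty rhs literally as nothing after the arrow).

  | abbbba => aabba => aaaa
  | abababaab => aababaab => aaabaab => aaaaab => aaaaa
  | bbabab => bbaab => bbaa
  | bbab => bba

ab->a; abb->aa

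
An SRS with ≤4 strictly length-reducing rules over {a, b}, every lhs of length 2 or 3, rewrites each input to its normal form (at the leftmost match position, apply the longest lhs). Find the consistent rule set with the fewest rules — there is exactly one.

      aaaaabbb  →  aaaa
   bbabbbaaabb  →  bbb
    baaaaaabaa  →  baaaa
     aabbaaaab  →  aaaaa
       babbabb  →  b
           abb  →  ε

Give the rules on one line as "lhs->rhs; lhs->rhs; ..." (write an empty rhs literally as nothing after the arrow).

ab->a; aba->b; abb->; bba->b

  | aaaaabbb => aaaab => aaaa
  | bbabbbaaabb => bbbbaaabb => bbbaabb => bbabb => bbb
  | baaaaaabaa => baaaaaba => baaaab => baaaa
  | aabbaaaab => aaaaab => aaaaa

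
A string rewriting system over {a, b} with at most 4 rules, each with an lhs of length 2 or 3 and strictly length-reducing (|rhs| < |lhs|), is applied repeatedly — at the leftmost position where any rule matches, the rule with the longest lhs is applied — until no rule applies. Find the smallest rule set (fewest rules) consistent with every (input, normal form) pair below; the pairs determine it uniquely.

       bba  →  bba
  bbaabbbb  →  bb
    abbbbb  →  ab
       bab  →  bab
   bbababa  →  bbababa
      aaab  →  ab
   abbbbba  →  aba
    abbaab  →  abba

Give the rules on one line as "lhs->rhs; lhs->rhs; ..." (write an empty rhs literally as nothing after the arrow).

aa->; aab->a; bbb->a

  | bba
  | bbaabbbb => bbabbb => bbaa => bb
  | abbbbb => aabb => ab
  | bab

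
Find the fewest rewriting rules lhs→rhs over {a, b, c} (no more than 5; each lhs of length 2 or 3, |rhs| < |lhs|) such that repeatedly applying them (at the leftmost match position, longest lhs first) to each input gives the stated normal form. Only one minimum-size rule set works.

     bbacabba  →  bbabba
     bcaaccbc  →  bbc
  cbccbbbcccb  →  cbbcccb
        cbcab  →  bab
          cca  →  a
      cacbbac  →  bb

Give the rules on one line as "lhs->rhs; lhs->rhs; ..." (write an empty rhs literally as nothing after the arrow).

  | bbacabba => bbabba
  | bcaaccbc => baaccbc => bacbc => bbc
  | cbccbbbcccb => bcbbbcccb => cbbcccb
  | cbcab => bab

ac->; bcb->c; ca->a; cbc->b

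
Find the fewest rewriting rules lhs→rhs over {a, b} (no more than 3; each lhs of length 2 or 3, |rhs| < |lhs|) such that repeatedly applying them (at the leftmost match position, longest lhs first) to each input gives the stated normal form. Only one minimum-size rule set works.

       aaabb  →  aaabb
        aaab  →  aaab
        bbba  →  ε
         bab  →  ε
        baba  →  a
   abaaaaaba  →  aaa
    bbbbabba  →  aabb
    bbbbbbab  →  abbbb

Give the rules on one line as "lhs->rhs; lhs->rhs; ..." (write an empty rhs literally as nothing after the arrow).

aba->; bab->; bba->ab

  | aaabb
  | aaab
  | bbba => bab => ε
  | bab => ε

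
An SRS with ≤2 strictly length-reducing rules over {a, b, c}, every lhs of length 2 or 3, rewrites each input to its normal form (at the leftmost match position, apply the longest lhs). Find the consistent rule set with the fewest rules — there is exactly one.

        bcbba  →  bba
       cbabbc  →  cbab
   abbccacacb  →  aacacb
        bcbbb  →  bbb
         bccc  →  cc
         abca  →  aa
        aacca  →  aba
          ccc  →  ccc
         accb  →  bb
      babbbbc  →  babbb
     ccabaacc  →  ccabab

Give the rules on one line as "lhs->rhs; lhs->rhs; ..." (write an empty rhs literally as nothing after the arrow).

  | bcbba => bba
  | cbabbc => cbab
  | abbccacacb => abcacacb => aacacb
  | bcbbb => bbb

acc->b; bc->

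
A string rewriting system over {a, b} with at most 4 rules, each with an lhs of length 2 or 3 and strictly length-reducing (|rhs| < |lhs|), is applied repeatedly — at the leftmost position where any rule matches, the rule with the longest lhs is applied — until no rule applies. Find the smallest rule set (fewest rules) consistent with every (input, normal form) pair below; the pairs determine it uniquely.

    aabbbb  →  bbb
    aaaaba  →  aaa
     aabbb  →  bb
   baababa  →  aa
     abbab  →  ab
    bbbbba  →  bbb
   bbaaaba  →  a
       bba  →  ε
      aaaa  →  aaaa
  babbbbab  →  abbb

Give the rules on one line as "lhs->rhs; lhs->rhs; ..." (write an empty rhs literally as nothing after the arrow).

aab->; ba->a; bba->

  | aabbbb => bbb
  | aaaaba => aaa
  | aabbb => bb
  | baababa => aababa => aba => aa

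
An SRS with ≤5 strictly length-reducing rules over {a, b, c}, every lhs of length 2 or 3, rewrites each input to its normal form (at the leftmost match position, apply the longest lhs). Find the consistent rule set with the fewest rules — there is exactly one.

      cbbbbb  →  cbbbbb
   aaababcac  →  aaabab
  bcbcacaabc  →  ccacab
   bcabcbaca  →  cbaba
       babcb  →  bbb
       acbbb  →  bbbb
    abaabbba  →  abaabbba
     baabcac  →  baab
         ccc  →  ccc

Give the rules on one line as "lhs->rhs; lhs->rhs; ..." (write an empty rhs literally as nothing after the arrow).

abc->b; acb->bb; bac->ab; bc->c

  | cbbbbb
  | aaababcac => aaabbac => aaabab
  | bcbcacaabc => cbcacaabc => ccacaabc => ccacab
  | bcabcbaca => cabcbaca => cbbaca => cbaba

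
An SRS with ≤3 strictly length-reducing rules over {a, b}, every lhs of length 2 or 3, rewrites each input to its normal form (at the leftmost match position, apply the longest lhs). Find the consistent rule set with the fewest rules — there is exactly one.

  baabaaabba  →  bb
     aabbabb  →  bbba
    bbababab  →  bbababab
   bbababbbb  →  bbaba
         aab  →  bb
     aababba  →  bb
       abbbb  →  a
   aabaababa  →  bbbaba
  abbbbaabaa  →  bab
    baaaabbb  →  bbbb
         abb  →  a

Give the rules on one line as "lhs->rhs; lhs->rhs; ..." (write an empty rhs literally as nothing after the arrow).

  | baabaaabba => bbaaabba => bbabba => bbaa => bb
  | aabbabb => bbbabb => bbba
  | bbababab
  | bbababbbb => bbababb => bbaba

aa->b; abb->a; baa->b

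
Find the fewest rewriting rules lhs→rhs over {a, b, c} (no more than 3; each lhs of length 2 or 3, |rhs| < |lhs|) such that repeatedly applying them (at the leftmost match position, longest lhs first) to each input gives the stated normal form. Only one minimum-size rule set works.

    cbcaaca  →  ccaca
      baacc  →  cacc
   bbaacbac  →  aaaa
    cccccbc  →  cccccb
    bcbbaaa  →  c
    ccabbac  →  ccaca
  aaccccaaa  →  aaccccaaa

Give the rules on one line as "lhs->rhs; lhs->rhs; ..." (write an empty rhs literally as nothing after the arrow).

ba->c; bac->aa; bc->b

  | cbcaaca => cbaaca => ccaca
  | baacc => cacc
  | bbaacbac => bcacbac => bacbac => aabac => aaaa
  | cccccbc => cccccb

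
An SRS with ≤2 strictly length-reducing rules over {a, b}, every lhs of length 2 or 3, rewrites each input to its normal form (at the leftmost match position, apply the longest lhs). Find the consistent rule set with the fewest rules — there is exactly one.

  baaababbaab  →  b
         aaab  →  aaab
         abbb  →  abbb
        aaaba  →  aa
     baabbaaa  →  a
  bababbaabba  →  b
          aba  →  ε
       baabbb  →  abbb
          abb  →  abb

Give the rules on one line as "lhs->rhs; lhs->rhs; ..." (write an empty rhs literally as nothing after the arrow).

  | baaababbaab => aababbaab => abbaab => abab => b
  | aaab
  | abbb
  | aaaba => aa

aba->; ba->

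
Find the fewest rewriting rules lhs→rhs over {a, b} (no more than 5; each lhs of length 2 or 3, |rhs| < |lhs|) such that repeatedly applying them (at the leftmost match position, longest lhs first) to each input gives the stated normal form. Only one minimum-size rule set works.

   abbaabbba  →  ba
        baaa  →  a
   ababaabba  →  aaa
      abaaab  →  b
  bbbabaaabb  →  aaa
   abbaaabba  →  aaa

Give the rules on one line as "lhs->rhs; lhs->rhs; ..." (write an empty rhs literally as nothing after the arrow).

  | abbaabbba => aabbba => aba => ba
  | baaa => a
  | ababaabba => babaabba => bbaabba => aaabba => aaa
  | abaaab => baaab => ab => b

ab->b; abb->; baa->; bb->a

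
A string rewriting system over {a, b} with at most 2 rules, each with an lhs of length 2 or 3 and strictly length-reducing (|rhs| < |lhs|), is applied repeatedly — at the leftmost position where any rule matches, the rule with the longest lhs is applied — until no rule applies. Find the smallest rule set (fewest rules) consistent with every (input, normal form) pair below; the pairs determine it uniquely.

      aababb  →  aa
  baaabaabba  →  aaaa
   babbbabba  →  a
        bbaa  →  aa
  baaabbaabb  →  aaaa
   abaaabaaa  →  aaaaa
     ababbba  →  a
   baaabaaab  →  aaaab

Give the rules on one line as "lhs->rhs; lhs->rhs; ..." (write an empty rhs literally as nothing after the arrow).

  | aababb => aabb => aa
  | baaabaabba => aabaabba => aaabba => aaaa
  | babbbabba => bbbabba => babba => bba => a
  | bbaa => aa

ba->; bb->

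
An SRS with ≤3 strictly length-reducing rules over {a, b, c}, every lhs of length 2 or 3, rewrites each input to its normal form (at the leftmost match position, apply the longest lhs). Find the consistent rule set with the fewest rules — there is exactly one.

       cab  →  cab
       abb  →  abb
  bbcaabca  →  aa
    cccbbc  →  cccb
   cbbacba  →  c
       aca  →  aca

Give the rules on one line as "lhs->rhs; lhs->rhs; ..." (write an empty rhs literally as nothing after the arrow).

ba->; bc->

  | cab
  | abb
  | bbcaabca => baabca => abca => aa
  | cccbbc => cccb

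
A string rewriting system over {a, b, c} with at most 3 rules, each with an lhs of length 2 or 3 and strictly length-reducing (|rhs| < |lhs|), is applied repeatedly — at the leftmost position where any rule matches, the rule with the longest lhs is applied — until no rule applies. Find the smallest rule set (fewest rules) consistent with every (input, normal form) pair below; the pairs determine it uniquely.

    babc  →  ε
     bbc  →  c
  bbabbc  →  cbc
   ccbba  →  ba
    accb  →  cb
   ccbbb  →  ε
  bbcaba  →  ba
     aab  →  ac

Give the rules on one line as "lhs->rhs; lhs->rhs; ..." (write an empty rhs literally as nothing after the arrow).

ab->c; bb->; cc->b

  | babc => bcc => bb => ε
  | bbc => c
  | bbabbc => abbc => cbc
  | ccbba => bbba => ba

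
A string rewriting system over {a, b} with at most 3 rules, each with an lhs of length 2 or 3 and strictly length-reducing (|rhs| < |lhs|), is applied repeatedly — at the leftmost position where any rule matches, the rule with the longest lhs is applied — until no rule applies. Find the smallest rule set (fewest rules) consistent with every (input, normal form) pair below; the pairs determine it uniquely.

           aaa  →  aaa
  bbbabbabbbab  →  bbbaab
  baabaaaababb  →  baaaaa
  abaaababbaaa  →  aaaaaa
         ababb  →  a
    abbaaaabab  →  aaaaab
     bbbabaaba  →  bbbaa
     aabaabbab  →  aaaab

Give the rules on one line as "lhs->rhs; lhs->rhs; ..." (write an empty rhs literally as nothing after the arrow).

aba->a; abb->a

  | aaa
  | bbbabbabbbab => bbbaabbbab => bbbaabab => bbbaab
  | baabaaaababb => baaaaababb => baaaaabb => baaaaa
  | abaaababbaaa => aaababbaaa => aaabbaaa => aaaaaa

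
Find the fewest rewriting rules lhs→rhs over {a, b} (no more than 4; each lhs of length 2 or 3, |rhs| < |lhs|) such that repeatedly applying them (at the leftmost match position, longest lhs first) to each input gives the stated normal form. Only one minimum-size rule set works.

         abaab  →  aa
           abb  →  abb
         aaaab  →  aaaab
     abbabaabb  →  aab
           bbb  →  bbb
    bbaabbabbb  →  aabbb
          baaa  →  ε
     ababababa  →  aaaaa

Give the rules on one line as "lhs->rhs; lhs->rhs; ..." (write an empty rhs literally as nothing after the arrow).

  | abaab => abab => aa
  | abb
  | aaaab
  | abbabaabb => abaaabb => abaabb => ababb => aab

ba->; baa->ba; bab->a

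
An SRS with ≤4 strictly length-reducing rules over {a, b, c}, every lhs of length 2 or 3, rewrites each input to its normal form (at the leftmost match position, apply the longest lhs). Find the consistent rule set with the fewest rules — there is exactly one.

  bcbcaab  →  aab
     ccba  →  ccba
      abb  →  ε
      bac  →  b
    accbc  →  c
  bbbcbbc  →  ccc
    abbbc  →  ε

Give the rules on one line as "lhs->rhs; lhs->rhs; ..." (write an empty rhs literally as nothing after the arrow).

  | bcbcaab => bcaab => aab
  | ccba
  | abb => ac => ε
  | bac => b

ac->; bb->c; bc->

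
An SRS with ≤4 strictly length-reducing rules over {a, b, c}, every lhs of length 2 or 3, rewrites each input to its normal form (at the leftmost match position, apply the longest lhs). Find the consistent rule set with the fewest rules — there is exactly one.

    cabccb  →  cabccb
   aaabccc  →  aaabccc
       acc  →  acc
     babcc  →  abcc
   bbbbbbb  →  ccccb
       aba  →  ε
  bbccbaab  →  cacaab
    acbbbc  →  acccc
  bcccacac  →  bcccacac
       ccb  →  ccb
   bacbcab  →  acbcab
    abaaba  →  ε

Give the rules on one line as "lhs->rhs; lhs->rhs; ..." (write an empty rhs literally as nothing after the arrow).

aba->; ba->a; bbb->cc; bbc->ca

  | cabccb
  | aaabccc
  | acc
  | babcc => abcc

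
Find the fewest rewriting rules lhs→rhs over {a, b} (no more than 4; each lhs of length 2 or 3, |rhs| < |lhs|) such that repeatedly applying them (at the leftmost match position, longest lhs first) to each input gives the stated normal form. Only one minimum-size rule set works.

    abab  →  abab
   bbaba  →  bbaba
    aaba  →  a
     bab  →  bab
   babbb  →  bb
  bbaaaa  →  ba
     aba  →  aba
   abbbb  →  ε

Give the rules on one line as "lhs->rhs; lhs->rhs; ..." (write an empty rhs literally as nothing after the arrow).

aa->b; aab->; bbb->a

  | abab
  | bbaba
  | aaba => a
  | bab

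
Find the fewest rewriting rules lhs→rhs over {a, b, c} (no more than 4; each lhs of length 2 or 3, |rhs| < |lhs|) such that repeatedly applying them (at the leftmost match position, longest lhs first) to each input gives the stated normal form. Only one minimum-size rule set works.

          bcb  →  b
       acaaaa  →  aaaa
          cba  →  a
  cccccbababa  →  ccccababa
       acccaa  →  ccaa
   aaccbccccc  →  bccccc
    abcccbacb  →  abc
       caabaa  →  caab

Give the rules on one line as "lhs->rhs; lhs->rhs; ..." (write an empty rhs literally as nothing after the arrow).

ac->; baa->b; cb->

  | bcb => b
  | acaaaa => aaaa
  | cba => a
  | cccccbababa => ccccababa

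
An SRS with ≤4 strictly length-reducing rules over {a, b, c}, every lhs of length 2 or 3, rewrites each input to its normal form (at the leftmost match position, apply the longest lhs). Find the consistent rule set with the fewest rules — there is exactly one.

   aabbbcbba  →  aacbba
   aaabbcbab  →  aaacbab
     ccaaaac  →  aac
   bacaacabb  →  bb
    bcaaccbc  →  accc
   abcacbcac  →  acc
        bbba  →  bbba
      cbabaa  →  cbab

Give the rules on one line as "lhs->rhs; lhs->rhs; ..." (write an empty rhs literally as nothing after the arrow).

  | aabbbcbba => aabbcbba => aabcbba => aacbba
  | aaabbcbab => aaabcbab => aaacbab
  | ccaaaac => caaac => aac
  | bacaacabb => baacabb => bcabb => cabb => bb

baa->b; bc->c; ca->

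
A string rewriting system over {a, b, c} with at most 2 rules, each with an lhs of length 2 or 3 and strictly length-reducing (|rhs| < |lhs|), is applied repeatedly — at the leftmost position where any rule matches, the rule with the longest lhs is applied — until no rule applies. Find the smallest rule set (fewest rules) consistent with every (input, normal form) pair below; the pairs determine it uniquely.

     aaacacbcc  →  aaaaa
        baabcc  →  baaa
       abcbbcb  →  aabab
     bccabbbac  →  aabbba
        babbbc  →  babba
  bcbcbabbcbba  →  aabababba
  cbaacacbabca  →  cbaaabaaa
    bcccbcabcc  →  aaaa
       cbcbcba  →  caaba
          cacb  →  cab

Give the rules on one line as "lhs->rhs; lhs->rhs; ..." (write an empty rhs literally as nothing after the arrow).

ac->a; bc->a

  | aaacacbcc => aaaacbcc => aaaabcc => aaaaac => aaaaa
  | baabcc => baaac => baaa
  | abcbbcb => aabbcb => aabab
  | bccabbbac => acabbbac => aabbbac => aabbba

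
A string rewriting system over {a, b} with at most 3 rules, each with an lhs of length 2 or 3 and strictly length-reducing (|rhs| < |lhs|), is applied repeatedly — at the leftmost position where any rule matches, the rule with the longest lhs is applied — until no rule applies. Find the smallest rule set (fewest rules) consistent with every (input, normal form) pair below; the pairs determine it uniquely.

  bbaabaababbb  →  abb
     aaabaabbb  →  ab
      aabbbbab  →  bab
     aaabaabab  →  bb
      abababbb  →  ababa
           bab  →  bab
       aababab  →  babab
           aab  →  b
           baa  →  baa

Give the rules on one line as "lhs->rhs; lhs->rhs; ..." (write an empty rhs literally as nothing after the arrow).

aab->b; bba->ab; bbb->

  | bbaabaababbb => ababaababbb => ababbabbb => abaabbbb => abbbbb => abb
  | aaabaabbb => abaabbb => abbbb => ab
  | aabbbbab => bbbbab => bab
  | aaabaabab => abaabab => abbab => aabb => bb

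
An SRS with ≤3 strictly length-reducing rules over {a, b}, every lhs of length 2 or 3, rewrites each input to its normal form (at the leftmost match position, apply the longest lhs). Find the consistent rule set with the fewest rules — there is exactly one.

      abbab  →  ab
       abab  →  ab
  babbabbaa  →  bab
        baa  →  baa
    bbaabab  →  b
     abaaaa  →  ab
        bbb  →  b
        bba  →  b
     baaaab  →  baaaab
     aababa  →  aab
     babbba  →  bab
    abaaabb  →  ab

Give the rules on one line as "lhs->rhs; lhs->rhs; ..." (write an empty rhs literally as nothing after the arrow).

  | abbab => abbb => abb => ab
  | abab => abb => ab
  | babbabbaa => babbbbaa => babbbaa => babbaa => babba => babb => bab
  | baa

aba->ab; bb->b; bba->bb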